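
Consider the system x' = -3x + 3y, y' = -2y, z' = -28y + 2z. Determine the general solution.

Coefficient matrix A = [[-3, 3, 0], [0, -2, 0], [0, -28, 2]].
det(A - λI) = 0 gives eigenvalues λ = 2, -2, -3.
For λ=2: eigenvector (0,0,1).
For λ=-2: eigenvector (3,1,7).
For λ=-3: eigenvector (1,0,0).
General solution: K_1e^(2t)(0,0,1) + K_2e^(-2t)(3,1,7) + K_3e^(-3t)(1,0,0).

x(t) = 3K_2e^(-2t) + K_3e^(-3t), y(t) = K_2e^(-2t), z(t) = K_1e^(2t) + 7K_2e^(-2t)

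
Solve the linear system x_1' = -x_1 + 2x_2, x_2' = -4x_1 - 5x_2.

Coefficient matrix A = [[-1, 2], [-4, -5]].
Characteristic polynomial det(A - λI) = λ^2 + 6λ + 13 = 0.
Eigenvalues λ = -3 ± 2i (complex conjugate pair).
For λ=-3+2i: an eigenvector is (1,-1) - i(0,-1) = (1, -1 + i).
A real fundamental pair from Re and Im of e^((-3+2i)t)v: X_1 = e^(-3t)(cos(2t)·(1,-1) + sin(2t)·(0,-1)), X_2 = e^(-3t)(sin(2t)·(1,-1) - cos(2t)·(0,-1)).
General solution: K_1X_1 + K_2X_2.

x_1(t) = K_1e^(-3t)cos(2t) + K_2e^(-3t)sin(2t), x_2(t) = -K_1e^(-3t)sin(2t) - K_1e^(-3t)cos(2t) - K_2e^(-3t)sin(2t) + K_2e^(-3t)cos(2t)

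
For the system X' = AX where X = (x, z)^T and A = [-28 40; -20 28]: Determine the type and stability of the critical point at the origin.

center

A = [[-28,40],[-20,28]]; det(A-λI) = λ^2 + 16.
λ = 0 ± 4i: zero real part.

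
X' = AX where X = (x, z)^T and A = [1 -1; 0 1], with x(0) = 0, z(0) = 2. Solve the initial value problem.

x(t) = -2te^(t), z(t) = 2e^(t)

Coefficient matrix A = [[1, -1], [0, 1]].
Characteristic polynomial det(A - λI) = λ^2 - 2λ + 1 = 0.
Single eigenvalue λ = 1 with algebraic multiplicity 2.
Eigenvector v = (1,0); generalized eigenvector w with (A-λI)w=v is (2,-1).
General solution: e^(t)[K_1·v + K_2·(t·v + w)].
Applying x(0)=0, z(0)=2 gives K_1=4, K_2=-2.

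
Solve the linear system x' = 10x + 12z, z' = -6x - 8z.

Coefficient matrix A = [[10, 12], [-6, -8]].
Characteristic polynomial det(A - λI) = λ^2 - 2λ - 8 = 0.
Eigenvalues λ = 4, -2.
For λ=4: (A-λI) row 1 is [6, 12], so an eigenvector is (-2, 1).
For λ=-2: (A-λI) row 1 is [12, 12], so an eigenvector is (1, -1).
General solution: K_1e^(4t)(-2,1) + K_2e^(-2t)(1,-1).

x(t) = -2K_1e^(4t) + K_2e^(-2t), z(t) = K_1e^(4t) - K_2e^(-2t)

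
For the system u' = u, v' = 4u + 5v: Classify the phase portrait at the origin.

unstable node

A = [[1,0],[4,5]]; det(A-λI) = λ^2 - 6λ + 5.
λ = 5, 1: both positive.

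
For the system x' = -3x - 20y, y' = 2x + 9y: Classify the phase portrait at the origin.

A = [[-3,-20],[2,9]]; det(A-λI) = λ^2 - 6λ + 13.
λ = 3 ± 2i: positive real part.

unstable spiral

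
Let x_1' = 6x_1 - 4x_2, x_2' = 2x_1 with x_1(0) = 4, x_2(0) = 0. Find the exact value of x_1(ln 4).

A = [[6,-4],[2,0]]; eigenvalues λ = 2, 4.
Eigenvectors: (-1,-1) for λ=2, (2,1) for λ=4.
From the initial condition, c_1 = 4, c_2 = 4.
x_1(ln 4) = (4)(4^2)(-1) + (4)(4^4)(2) = 1984.

1984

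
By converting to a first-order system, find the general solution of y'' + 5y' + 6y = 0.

y(t) = K_1e^(-2t) + K_2e^(-3t)

Let x_1 = y, x_2 = y'. Then x_1' = x_2 and x_2' = -6x_1 - 5x_2.
A = [[0,1],[-6,-5]]; det(A-λI) = λ^2 + 5λ + 6.
Eigenvalues λ = -2, -3 with eigenvectors (1,-2), (1,-3).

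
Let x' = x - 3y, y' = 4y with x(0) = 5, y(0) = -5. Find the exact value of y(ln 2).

-80

A = [[1,-3],[0,4]]; eigenvalues λ = 1, 4.
Eigenvectors: (-1,0) for λ=1, (1,-1) for λ=4.
From the initial condition, c_1 = 0, c_2 = 5.
y(ln 2) = (0)(2^1)(0) + (5)(2^4)(-1) = -80.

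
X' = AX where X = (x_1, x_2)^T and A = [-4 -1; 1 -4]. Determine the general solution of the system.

Coefficient matrix A = [[-4, -1], [1, -4]].
Characteristic polynomial det(A - λI) = λ^2 + 8λ + 17 = 0.
Eigenvalues λ = -4 ± i (complex conjugate pair).
For λ=-4+i: an eigenvector is (0,-1) - i(1,0) = (0 - i, -1).
A real fundamental pair from Re and Im of e^((-4+i)t)v: X_1 = e^(-4t)(cos(t)·(0,-1) + sin(t)·(1,0)), X_2 = e^(-4t)(sin(t)·(0,-1) - cos(t)·(1,0)).
General solution: c_1X_1 + c_2X_2.

x_1(t) = c_1e^(-4t)sin(t) - c_2e^(-4t)cos(t), x_2(t) = -c_1e^(-4t)cos(t) - c_2e^(-4t)sin(t)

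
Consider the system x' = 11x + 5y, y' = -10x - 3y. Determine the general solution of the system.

x(t) = K_1e^(4t)sin(t) - 2K_1e^(4t)cos(t) - 2K_2e^(4t)sin(t) - K_2e^(4t)cos(t), y(t) = -K_1e^(4t)sin(t) + 3K_1e^(4t)cos(t) + 3K_2e^(4t)sin(t) + K_2e^(4t)cos(t)

Coefficient matrix A = [[11, 5], [-10, -3]].
Characteristic polynomial det(A - λI) = λ^2 - 8λ + 17 = 0.
Eigenvalues λ = 4 ± i (complex conjugate pair).
For λ=4+i: an eigenvector is (-2,3) - i(1,-1) = (-2 - i, 3 + i).
A real fundamental pair from Re and Im of e^((4+i)t)v: X_1 = e^(4t)(cos(t)·(-2,3) + sin(t)·(1,-1)), X_2 = e^(4t)(sin(t)·(-2,3) - cos(t)·(1,-1)).
General solution: K_1X_1 + K_2X_2.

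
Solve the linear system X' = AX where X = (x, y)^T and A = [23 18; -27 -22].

x(t) = -c_1e^(5t) + 2c_2e^(-4t), y(t) = c_1e^(5t) - 3c_2e^(-4t)

Coefficient matrix A = [[23, 18], [-27, -22]].
Characteristic polynomial det(A - λI) = λ^2 - λ - 20 = 0.
Eigenvalues λ = 5, -4.
For λ=5: (A-λI) row 1 is [18, 18], so an eigenvector is (-1, 1).
For λ=-4: (A-λI) row 1 is [27, 18], so an eigenvector is (2, -3).
General solution: c_1e^(5t)(-1,1) + c_2e^(-4t)(2,-3).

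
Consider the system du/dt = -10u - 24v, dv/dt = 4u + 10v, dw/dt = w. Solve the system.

u(t) = 3K_1e^(-2t) - 2K_2e^(2t), v(t) = -K_1e^(-2t) + K_2e^(2t), w(t) = K_3e^(t)

Coefficient matrix A = [[-10, -24, 0], [4, 10, 0], [0, 0, 1]].
det(A - λI) = 0 gives eigenvalues λ = -2, 2, 1.
For λ=-2: eigenvector (3,-1,0).
For λ=2: eigenvector (-2,1,0).
For λ=1: eigenvector (0,0,1).
General solution: K_1e^(-2t)(3,-1,0) + K_2e^(2t)(-2,1,0) + K_3e^(t)(0,0,1).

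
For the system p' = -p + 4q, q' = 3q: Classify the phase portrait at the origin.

A = [[-1,4],[0,3]]; det(A-λI) = λ^2 - 2λ - 3.
λ = -1, 3: opposite signs.

saddle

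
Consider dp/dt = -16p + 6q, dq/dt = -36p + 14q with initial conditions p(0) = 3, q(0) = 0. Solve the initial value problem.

p(t) = -6e^(2t) + 9e^(-4t), q(t) = -18e^(2t) + 18e^(-4t)

Coefficient matrix A = [[-16, 6], [-36, 14]].
Characteristic polynomial det(A - λI) = λ^2 + 2λ - 8 = 0.
Eigenvalues λ = 2, -4.
For λ=2: (A-λI) row 1 is [-18, 6], so an eigenvector is (-1, -3).
For λ=-4: (A-λI) row 1 is [-12, 6], so an eigenvector is (-1, -2).
General solution: K_1e^(2t)(-1,-3) + K_2e^(-4t)(-1,-2).
Applying p(0)=3, q(0)=0 gives K_1=6, K_2=-9.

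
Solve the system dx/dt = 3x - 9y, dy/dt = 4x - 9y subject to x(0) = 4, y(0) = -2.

Coefficient matrix A = [[3, -9], [4, -9]].
Characteristic polynomial det(A - λI) = λ^2 + 6λ + 9 = 0.
Single eigenvalue λ = -3 with algebraic multiplicity 2.
Eigenvector v = (-3,-2); generalized eigenvector w with (A-λI)w=v is (-2,-1).
General solution: e^(-3t)[c_1·v + c_2·(t·v + w)].
Applying x(0)=4, y(0)=-2 gives c_1=8, c_2=-14.

x(t) = 42te^(-3t) + 4e^(-3t), y(t) = 28te^(-3t) - 2e^(-3t)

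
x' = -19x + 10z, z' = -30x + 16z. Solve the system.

x(t) = 2c_1e^(-4t) + c_2e^(t), z(t) = 3c_1e^(-4t) + 2c_2e^(t)

Coefficient matrix A = [[-19, 10], [-30, 16]].
Characteristic polynomial det(A - λI) = λ^2 + 3λ - 4 = 0.
Eigenvalues λ = -4, 1.
For λ=-4: (A-λI) row 1 is [-15, 10], so an eigenvector is (2, 3).
For λ=1: (A-λI) row 1 is [-20, 10], so an eigenvector is (1, 2).
General solution: c_1e^(-4t)(2,3) + c_2e^(t)(1,2).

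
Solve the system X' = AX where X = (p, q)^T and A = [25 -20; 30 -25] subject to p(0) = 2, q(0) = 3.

p(t) = 2e^(-5t), q(t) = 3e^(-5t)

Coefficient matrix A = [[25, -20], [30, -25]].
Characteristic polynomial det(A - λI) = λ^2 - 25 = 0.
Eigenvalues λ = 5, -5.
For λ=5: (A-λI) row 1 is [20, -20], so an eigenvector is (-1, -1).
For λ=-5: (A-λI) row 1 is [30, -20], so an eigenvector is (-2, -3).
General solution: c_1e^(5t)(-1,-1) + c_2e^(-5t)(-2,-3).
Applying p(0)=2, q(0)=3 gives c_1=0, c_2=-1.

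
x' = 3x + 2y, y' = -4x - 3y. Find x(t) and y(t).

x(t) = c_1e^(-t) - c_2e^(t), y(t) = -2c_1e^(-t) + c_2e^(t)

Coefficient matrix A = [[3, 2], [-4, -3]].
Characteristic polynomial det(A - λI) = λ^2 - 1 = 0.
Eigenvalues λ = -1, 1.
For λ=-1: (A-λI) row 1 is [4, 2], so an eigenvector is (1, -2).
For λ=1: (A-λI) row 1 is [2, 2], so an eigenvector is (-1, 1).
General solution: c_1e^(-t)(1,-2) + c_2e^(t)(-1,1).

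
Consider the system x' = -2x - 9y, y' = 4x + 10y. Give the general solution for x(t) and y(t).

Coefficient matrix A = [[-2, -9], [4, 10]].
Characteristic polynomial det(A - λI) = λ^2 - 8λ + 16 = 0.
Single eigenvalue λ = 4 with algebraic multiplicity 2.
Eigenvector v = (3,-2); generalized eigenvector w with (A-λI)w=v is (1,-1).
General solution: e^(4t)[K_1·v + K_2·(t·v + w)].

x(t) = 3K_1e^(4t) + 3K_2te^(4t) + K_2e^(4t), y(t) = -2K_1e^(4t) - 2K_2te^(4t) - K_2e^(4t)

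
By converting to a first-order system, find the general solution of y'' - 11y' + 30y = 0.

y(t) = C_1e^(6t) + C_2e^(5t)

Let x_1 = y, x_2 = y'. Then x_1' = x_2 and x_2' = -30x_1 + 11x_2.
A = [[0,1],[-30,11]]; det(A-λI) = λ^2 - 11λ + 30.
Eigenvalues λ = 6, 5 with eigenvectors (1,6), (1,5).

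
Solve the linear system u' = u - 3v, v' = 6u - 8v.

u(t) = -c_1e^(-2t) - c_2e^(-5t), v(t) = -c_1e^(-2t) - 2c_2e^(-5t)

Coefficient matrix A = [[1, -3], [6, -8]].
Characteristic polynomial det(A - λI) = λ^2 + 7λ + 10 = 0.
Eigenvalues λ = -2, -5.
For λ=-2: (A-λI) row 1 is [3, -3], so an eigenvector is (-1, -1).
For λ=-5: (A-λI) row 1 is [6, -3], so an eigenvector is (-1, -2).
General solution: c_1e^(-2t)(-1,-1) + c_2e^(-5t)(-1,-2).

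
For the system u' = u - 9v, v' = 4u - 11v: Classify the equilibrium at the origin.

stable improper node

A = [[1,-9],[4,-11]]; det(A-λI) = λ^2 + 10λ + 25.
repeated λ = -5 with a single eigenvector.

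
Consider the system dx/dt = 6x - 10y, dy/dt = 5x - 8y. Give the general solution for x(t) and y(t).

Coefficient matrix A = [[6, -10], [5, -8]].
Characteristic polynomial det(A - λI) = λ^2 + 2λ + 2 = 0.
Eigenvalues λ = -1 ± i (complex conjugate pair).
For λ=-1+i: an eigenvector is (-1,-1) - i(3,2) = (-1 - 3i, -1 - 2i).
A real fundamental pair from Re and Im of e^((-1+i)t)v: X_1 = e^(-t)(cos(t)·(-1,-1) + sin(t)·(3,2)), X_2 = e^(-t)(sin(t)·(-1,-1) - cos(t)·(3,2)).
General solution: C_1X_1 + C_2X_2.

x(t) = 3C_1e^(-t)sin(t) - C_1e^(-t)cos(t) - C_2e^(-t)sin(t) - 3C_2e^(-t)cos(t), y(t) = 2C_1e^(-t)sin(t) - C_1e^(-t)cos(t) - C_2e^(-t)sin(t) - 2C_2e^(-t)cos(t)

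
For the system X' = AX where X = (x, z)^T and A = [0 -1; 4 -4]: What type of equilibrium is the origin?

stable improper node

A = [[0,-1],[4,-4]]; det(A-λI) = λ^2 + 4λ + 4.
repeated λ = -2 with a single eigenvector.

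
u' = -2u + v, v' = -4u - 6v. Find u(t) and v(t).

Coefficient matrix A = [[-2, 1], [-4, -6]].
Characteristic polynomial det(A - λI) = λ^2 + 8λ + 16 = 0.
Single eigenvalue λ = -4 with algebraic multiplicity 2.
Eigenvector v = (-1,2); generalized eigenvector w with (A-λI)w=v is (-2,3).
General solution: e^(-4t)[C_1·v + C_2·(t·v + w)].

u(t) = -C_1e^(-4t) - C_2te^(-4t) - 2C_2e^(-4t), v(t) = 2C_1e^(-4t) + 2C_2te^(-4t) + 3C_2e^(-4t)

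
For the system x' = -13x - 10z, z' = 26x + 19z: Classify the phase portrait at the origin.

A = [[-13,-10],[26,19]]; det(A-λI) = λ^2 - 6λ + 13.
λ = 3 ± 2i: positive real part.

unstable spiral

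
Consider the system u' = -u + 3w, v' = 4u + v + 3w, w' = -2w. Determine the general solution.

u(t) = K_1e^(-t) - 3K_3e^(-2t), v(t) = -2K_1e^(-t) + K_2e^(t) + 3K_3e^(-2t), w(t) = K_3e^(-2t)

Coefficient matrix A = [[-1, 0, 3], [4, 1, 3], [0, 0, -2]].
det(A - λI) = 0 gives eigenvalues λ = -1, 1, -2.
For λ=-1: eigenvector (1,-2,0).
For λ=1: eigenvector (0,1,0).
For λ=-2: eigenvector (-3,3,1).
General solution: K_1e^(-t)(1,-2,0) + K_2e^(t)(0,1,0) + K_3e^(-2t)(-3,3,1).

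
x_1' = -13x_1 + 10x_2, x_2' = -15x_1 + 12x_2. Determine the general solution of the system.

x_1(t) = -2c_1e^(2t) + c_2e^(-3t), x_2(t) = -3c_1e^(2t) + c_2e^(-3t)

Coefficient matrix A = [[-13, 10], [-15, 12]].
Characteristic polynomial det(A - λI) = λ^2 + λ - 6 = 0.
Eigenvalues λ = 2, -3.
For λ=2: (A-λI) row 1 is [-15, 10], so an eigenvector is (-2, -3).
For λ=-3: (A-λI) row 1 is [-10, 10], so an eigenvector is (1, 1).
General solution: c_1e^(2t)(-2,-3) + c_2e^(-3t)(1,1).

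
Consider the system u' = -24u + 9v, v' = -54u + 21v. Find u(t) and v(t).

Coefficient matrix A = [[-24, 9], [-54, 21]].
Characteristic polynomial det(A - λI) = λ^2 + 3λ - 18 = 0.
Eigenvalues λ = 3, -6.
For λ=3: (A-λI) row 1 is [-27, 9], so an eigenvector is (-1, -3).
For λ=-6: (A-λI) row 1 is [-18, 9], so an eigenvector is (-1, -2).
General solution: c_1e^(3t)(-1,-3) + c_2e^(-6t)(-1,-2).

u(t) = -c_1e^(3t) - c_2e^(-6t), v(t) = -3c_1e^(3t) - 2c_2e^(-6t)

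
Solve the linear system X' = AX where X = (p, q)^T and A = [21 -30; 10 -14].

p(t) = 2c_1e^(6t) - 3c_2e^(t), q(t) = c_1e^(6t) - 2c_2e^(t)

Coefficient matrix A = [[21, -30], [10, -14]].
Characteristic polynomial det(A - λI) = λ^2 - 7λ + 6 = 0.
Eigenvalues λ = 6, 1.
For λ=6: (A-λI) row 1 is [15, -30], so an eigenvector is (2, 1).
For λ=1: (A-λI) row 1 is [20, -30], so an eigenvector is (-3, -2).
General solution: c_1e^(6t)(2,1) + c_2e^(t)(-3,-2).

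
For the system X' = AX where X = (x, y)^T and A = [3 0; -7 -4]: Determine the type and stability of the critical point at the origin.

saddle

A = [[3,0],[-7,-4]]; det(A-λI) = λ^2 + λ - 12.
λ = -4, 3: opposite signs.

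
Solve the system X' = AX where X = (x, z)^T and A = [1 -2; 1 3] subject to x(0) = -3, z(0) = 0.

Coefficient matrix A = [[1, -2], [1, 3]].
Characteristic polynomial det(A - λI) = λ^2 - 4λ + 5 = 0.
Eigenvalues λ = 2 ± i (complex conjugate pair).
For λ=2+i: an eigenvector is (-1,0) - i(1,-1) = (-1 - i, 0 + i).
A real fundamental pair from Re and Im of e^((2+i)t)v: X_1 = e^(2t)(cos(t)·(-1,0) + sin(t)·(1,-1)), X_2 = e^(2t)(sin(t)·(-1,0) - cos(t)·(1,-1)).
General solution: K_1X_1 + K_2X_2.
Applying x(0)=-3, z(0)=0 gives K_1=3, K_2=0.

x(t) = 3e^(2t)sin(t) - 3e^(2t)cos(t), z(t) = -3e^(2t)sin(t)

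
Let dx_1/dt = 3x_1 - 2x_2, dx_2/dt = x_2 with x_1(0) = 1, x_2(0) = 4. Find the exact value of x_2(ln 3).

12

A = [[3,-2],[0,1]]; eigenvalues λ = 3, 1.
Eigenvectors: (1,0) for λ=3, (-1,-1) for λ=1.
From the initial condition, c_1 = -3, c_2 = -4.
x_2(ln 3) = (-3)(3^3)(0) + (-4)(3^1)(-1) = 12.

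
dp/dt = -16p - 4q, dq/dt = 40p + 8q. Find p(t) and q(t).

Coefficient matrix A = [[-16, -4], [40, 8]].
Characteristic polynomial det(A - λI) = λ^2 + 8λ + 32 = 0.
Eigenvalues λ = -4 ± 4i (complex conjugate pair).
For λ=-4+4i: an eigenvector is (0,1) - i(-1,3) = (0 + i, 1 - 3i).
A real fundamental pair from Re and Im of e^((-4+4i)t)v: X_1 = e^(-4t)(cos(4t)·(0,1) + sin(4t)·(-1,3)), X_2 = e^(-4t)(sin(4t)·(0,1) - cos(4t)·(-1,3)).
General solution: c_1X_1 + c_2X_2.

p(t) = -c_1e^(-4t)sin(4t) + c_2e^(-4t)cos(4t), q(t) = 3c_1e^(-4t)sin(4t) + c_1e^(-4t)cos(4t) + c_2e^(-4t)sin(4t) - 3c_2e^(-4t)cos(4t)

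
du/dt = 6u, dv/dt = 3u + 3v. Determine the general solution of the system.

u(t) = C_2e^(6t), v(t) = -C_1e^(3t) + C_2e^(6t)

Coefficient matrix A = [[6, 0], [3, 3]].
Characteristic polynomial det(A - λI) = λ^2 - 9λ + 18 = 0.
Eigenvalues λ = 3, 6.
For λ=3: (A-λI) row 1 is [3, 0], so an eigenvector is (0, -1).
For λ=6: (A-λI) row 2 is [3, -3], so an eigenvector is (1, 1).
General solution: C_1e^(3t)(0,-1) + C_2e^(6t)(1,1).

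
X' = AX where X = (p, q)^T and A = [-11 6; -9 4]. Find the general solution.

Coefficient matrix A = [[-11, 6], [-9, 4]].
Characteristic polynomial det(A - λI) = λ^2 + 7λ + 10 = 0.
Eigenvalues λ = -2, -5.
For λ=-2: (A-λI) row 1 is [-9, 6], so an eigenvector is (2, 3).
For λ=-5: (A-λI) row 1 is [-6, 6], so an eigenvector is (1, 1).
General solution: K_1e^(-2t)(2,3) + K_2e^(-5t)(1,1).

p(t) = 2K_1e^(-2t) + K_2e^(-5t), q(t) = 3K_1e^(-2t) + K_2e^(-5t)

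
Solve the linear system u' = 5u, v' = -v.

u(t) = K_2e^(5t), v(t) = -K_1e^(-t)

Coefficient matrix A = [[5, 0], [0, -1]].
Characteristic polynomial det(A - λI) = λ^2 - 4λ - 5 = 0.
Eigenvalues λ = -1, 5.
For λ=-1: (A-λI) row 1 is [6, 0], so an eigenvector is (0, -1).
For λ=5: (A-λI) row 2 is [0, -6], so an eigenvector is (1, 0).
General solution: K_1e^(-t)(0,-1) + K_2e^(5t)(1,0).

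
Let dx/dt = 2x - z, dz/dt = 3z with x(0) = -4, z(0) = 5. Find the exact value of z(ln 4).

320

A = [[2,-1],[0,3]]; eigenvalues λ = 3, 2.
Eigenvectors: (-1,1) for λ=3, (-1,0) for λ=2.
From the initial condition, c_1 = 5, c_2 = -1.
z(ln 4) = (5)(4^3)(1) + (-1)(4^2)(0) = 320.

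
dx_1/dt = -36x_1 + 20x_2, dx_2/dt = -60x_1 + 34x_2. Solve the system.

Coefficient matrix A = [[-36, 20], [-60, 34]].
Characteristic polynomial det(A - λI) = λ^2 + 2λ - 24 = 0.
Eigenvalues λ = -6, 4.
For λ=-6: (A-λI) row 1 is [-30, 20], so an eigenvector is (-2, -3).
For λ=4: (A-λI) row 1 is [-40, 20], so an eigenvector is (-1, -2).
General solution: K_1e^(-6t)(-2,-3) + K_2e^(4t)(-1,-2).

x_1(t) = -2K_1e^(-6t) - K_2e^(4t), x_2(t) = -3K_1e^(-6t) - 2K_2e^(4t)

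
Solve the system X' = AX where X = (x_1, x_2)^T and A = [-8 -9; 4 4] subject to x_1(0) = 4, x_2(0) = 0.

Coefficient matrix A = [[-8, -9], [4, 4]].
Characteristic polynomial det(A - λI) = λ^2 + 4λ + 4 = 0.
Single eigenvalue λ = -2 with algebraic multiplicity 2.
Eigenvector v = (3,-2); generalized eigenvector w with (A-λI)w=v is (1,-1).
General solution: e^(-2t)[C_1·v + C_2·(t·v + w)].
Applying x_1(0)=4, x_2(0)=0 gives C_1=4, C_2=-8.

x_1(t) = -24te^(-2t) + 4e^(-2t), x_2(t) = 16te^(-2t)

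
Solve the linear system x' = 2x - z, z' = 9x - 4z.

Coefficient matrix A = [[2, -1], [9, -4]].
Characteristic polynomial det(A - λI) = λ^2 + 2λ + 1 = 0.
Single eigenvalue λ = -1 with algebraic multiplicity 2.
Eigenvector v = (1,3); generalized eigenvector w with (A-λI)w=v is (1,2).
General solution: e^(-t)[c_1·v + c_2·(t·v + w)].

x(t) = c_1e^(-t) + c_2te^(-t) + c_2e^(-t), z(t) = 3c_1e^(-t) + 3c_2te^(-t) + 2c_2e^(-t)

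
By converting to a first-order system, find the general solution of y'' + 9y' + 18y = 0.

Let x_1 = y, x_2 = y'. Then x_1' = x_2 and x_2' = -18x_1 - 9x_2.
A = [[0,1],[-18,-9]]; det(A-λI) = λ^2 + 9λ + 18.
Eigenvalues λ = -3, -6 with eigenvectors (1,-3), (1,-6).

y(t) = C_1e^(-3t) + C_2e^(-6t)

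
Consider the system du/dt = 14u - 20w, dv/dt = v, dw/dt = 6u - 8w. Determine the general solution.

u(t) = 5K_2e^(2t) - 2K_3e^(4t), v(t) = K_1e^(t), w(t) = 3K_2e^(2t) - K_3e^(4t)

Coefficient matrix A = [[14, 0, -20], [0, 1, 0], [6, 0, -8]].
det(A - λI) = 0 gives eigenvalues λ = 1, 2, 4.
For λ=1: eigenvector (0,1,0).
For λ=2: eigenvector (5,0,3).
For λ=4: eigenvector (-2,0,-1).
General solution: K_1e^(t)(0,1,0) + K_2e^(2t)(5,0,3) + K_3e^(4t)(-2,0,-1).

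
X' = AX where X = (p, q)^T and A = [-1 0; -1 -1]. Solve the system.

Coefficient matrix A = [[-1, 0], [-1, -1]].
Characteristic polynomial det(A - λI) = λ^2 + 2λ + 1 = 0.
Single eigenvalue λ = -1 with algebraic multiplicity 2.
Eigenvector v = (0,-1); generalized eigenvector w with (A-λI)w=v is (1,-2).
General solution: e^(-t)[c_1·v + c_2·(t·v + w)].

p(t) = c_2e^(-t), q(t) = -c_1e^(-t) - c_2te^(-t) - 2c_2e^(-t)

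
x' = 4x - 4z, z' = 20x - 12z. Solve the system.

x(t) = K_1e^(-4t)cos(4t) + K_2e^(-4t)sin(4t), z(t) = K_1e^(-4t)sin(4t) + 2K_1e^(-4t)cos(4t) + 2K_2e^(-4t)sin(4t) - K_2e^(-4t)cos(4t)

Coefficient matrix A = [[4, -4], [20, -12]].
Characteristic polynomial det(A - λI) = λ^2 + 8λ + 32 = 0.
Eigenvalues λ = -4 ± 4i (complex conjugate pair).
For λ=-4+4i: an eigenvector is (1,2) - i(0,1) = (1, 2 - i).
A real fundamental pair from Re and Im of e^((-4+4i)t)v: X_1 = e^(-4t)(cos(4t)·(1,2) + sin(4t)·(0,1)), X_2 = e^(-4t)(sin(4t)·(1,2) - cos(4t)·(0,1)).
General solution: K_1X_1 + K_2X_2.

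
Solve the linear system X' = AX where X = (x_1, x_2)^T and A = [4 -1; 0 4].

x_1(t) = -C_1e^(4t) - C_2te^(4t) - 2C_2e^(4t), x_2(t) = C_2e^(4t)

Coefficient matrix A = [[4, -1], [0, 4]].
Characteristic polynomial det(A - λI) = λ^2 - 8λ + 16 = 0.
Single eigenvalue λ = 4 with algebraic multiplicity 2.
Eigenvector v = (-1,0); generalized eigenvector w with (A-λI)w=v is (-2,1).
General solution: e^(4t)[C_1·v + C_2·(t·v + w)].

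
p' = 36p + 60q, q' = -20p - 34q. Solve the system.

Coefficient matrix A = [[36, 60], [-20, -34]].
Characteristic polynomial det(A - λI) = λ^2 - 2λ - 24 = 0.
Eigenvalues λ = -4, 6.
For λ=-4: (A-λI) row 1 is [40, 60], so an eigenvector is (-3, 2).
For λ=6: (A-λI) row 1 is [30, 60], so an eigenvector is (-2, 1).
General solution: c_1e^(-4t)(-3,2) + c_2e^(6t)(-2,1).

p(t) = -3c_1e^(-4t) - 2c_2e^(6t), q(t) = 2c_1e^(-4t) + c_2e^(6t)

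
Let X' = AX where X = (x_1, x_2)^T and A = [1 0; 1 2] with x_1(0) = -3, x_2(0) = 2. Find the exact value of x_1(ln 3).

-9

A = [[1,0],[1,2]]; eigenvalues λ = 2, 1.
Eigenvectors: (0,-1) for λ=2, (1,-1) for λ=1.
From the initial condition, c_1 = 1, c_2 = -3.
x_1(ln 3) = (1)(3^2)(0) + (-3)(3^1)(1) = -9.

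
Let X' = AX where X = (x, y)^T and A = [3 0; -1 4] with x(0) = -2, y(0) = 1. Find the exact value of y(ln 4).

640

A = [[3,0],[-1,4]]; eigenvalues λ = 4, 3.
Eigenvectors: (0,1) for λ=4, (-1,-1) for λ=3.
From the initial condition, c_1 = 3, c_2 = 2.
y(ln 4) = (3)(4^4)(1) + (2)(4^3)(-1) = 640.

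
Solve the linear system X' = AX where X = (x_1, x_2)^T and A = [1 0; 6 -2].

x_1(t) = C_1e^(t), x_2(t) = 2C_1e^(t) - C_2e^(-2t)

Coefficient matrix A = [[1, 0], [6, -2]].
Characteristic polynomial det(A - λI) = λ^2 + λ - 2 = 0.
Eigenvalues λ = 1, -2.
For λ=1: (A-λI) row 2 is [6, -3], so an eigenvector is (1, 2).
For λ=-2: (A-λI) row 1 is [3, 0], so an eigenvector is (0, -1).
General solution: C_1e^(t)(1,2) + C_2e^(-2t)(0,-1).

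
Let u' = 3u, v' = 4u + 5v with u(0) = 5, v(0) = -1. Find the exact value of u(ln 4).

A = [[3,0],[4,5]]; eigenvalues λ = 5, 3.
Eigenvectors: (0,1) for λ=5, (1,-2) for λ=3.
From the initial condition, c_1 = 9, c_2 = 5.
u(ln 4) = (9)(4^5)(0) + (5)(4^3)(1) = 320.

320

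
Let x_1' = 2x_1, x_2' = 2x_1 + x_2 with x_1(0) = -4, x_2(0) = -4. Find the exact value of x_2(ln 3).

-60

A = [[2,0],[2,1]]; eigenvalues λ = 2, 1.
Eigenvectors: (-1,-2) for λ=2, (0,-1) for λ=1.
From the initial condition, c_1 = 4, c_2 = -4.
x_2(ln 3) = (4)(3^2)(-2) + (-4)(3^1)(-1) = -60.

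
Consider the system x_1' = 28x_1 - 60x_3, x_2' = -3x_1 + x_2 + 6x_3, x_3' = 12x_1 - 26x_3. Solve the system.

Coefficient matrix A = [[28, 0, -60], [-3, 1, 6], [12, 0, -26]].
det(A - λI) = 0 gives eigenvalues λ = 4, 1, -2.
For λ=4: eigenvector (-5,1,-2).
For λ=1: eigenvector (0,1,0).
For λ=-2: eigenvector (2,0,1).
General solution: C_1e^(4t)(-5,1,-2) + C_2e^(t)(0,1,0) + C_3e^(-2t)(2,0,1).

x_1(t) = -5C_1e^(4t) + 2C_3e^(-2t), x_2(t) = C_1e^(4t) + C_2e^(t), x_3(t) = -2C_1e^(4t) + C_3e^(-2t)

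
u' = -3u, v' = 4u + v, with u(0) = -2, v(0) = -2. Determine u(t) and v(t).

Coefficient matrix A = [[-3, 0], [4, 1]].
Characteristic polynomial det(A - λI) = λ^2 + 2λ - 3 = 0.
Eigenvalues λ = -3, 1.
For λ=-3: (A-λI) row 2 is [4, 4], so an eigenvector is (1, -1).
For λ=1: (A-λI) row 1 is [-4, 0], so an eigenvector is (0, 1).
General solution: K_1e^(-3t)(1,-1) + K_2e^(t)(0,1).
Applying u(0)=-2, v(0)=-2 gives K_1=-2, K_2=-4.

u(t) = -2e^(-3t), v(t) = -4e^(t) + 2e^(-3t)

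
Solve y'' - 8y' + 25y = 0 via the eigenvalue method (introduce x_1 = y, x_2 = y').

Let x_1 = y, x_2 = y'. Then x_1' = x_2 and x_2' = -25x_1 + 8x_2.
A = [[0,1],[-25,8]]; det(A-λI) = λ^2 - 8λ + 25.
Eigenvalues λ = 4 ± 3i.

y(t) = c_1e^(4t)cos(3t) + c_2e^(4t)sin(3t)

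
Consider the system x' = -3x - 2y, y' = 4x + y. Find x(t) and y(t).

x(t) = C_1e^(-t)sin(2t) - C_2e^(-t)cos(2t), y(t) = -C_1e^(-t)sin(2t) - C_1e^(-t)cos(2t) - C_2e^(-t)sin(2t) + C_2e^(-t)cos(2t)

Coefficient matrix A = [[-3, -2], [4, 1]].
Characteristic polynomial det(A - λI) = λ^2 + 2λ + 5 = 0.
Eigenvalues λ = -1 ± 2i (complex conjugate pair).
For λ=-1+2i: an eigenvector is (0,-1) - i(1,-1) = (0 - i, -1 + i).
A real fundamental pair from Re and Im of e^((-1+2i)t)v: X_1 = e^(-t)(cos(2t)·(0,-1) + sin(2t)·(1,-1)), X_2 = e^(-t)(sin(2t)·(0,-1) - cos(2t)·(1,-1)).
General solution: C_1X_1 + C_2X_2.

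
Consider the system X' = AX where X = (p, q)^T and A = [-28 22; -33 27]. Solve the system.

p(t) = -2C_1e^(5t) - C_2e^(-6t), q(t) = -3C_1e^(5t) - C_2e^(-6t)

Coefficient matrix A = [[-28, 22], [-33, 27]].
Characteristic polynomial det(A - λI) = λ^2 + λ - 30 = 0.
Eigenvalues λ = 5, -6.
For λ=5: (A-λI) row 1 is [-33, 22], so an eigenvector is (-2, -3).
For λ=-6: (A-λI) row 1 is [-22, 22], so an eigenvector is (-1, -1).
General solution: C_1e^(5t)(-2,-3) + C_2e^(-6t)(-1,-1).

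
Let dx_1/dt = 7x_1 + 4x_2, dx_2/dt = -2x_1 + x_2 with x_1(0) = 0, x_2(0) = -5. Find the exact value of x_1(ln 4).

-9600

A = [[7,4],[-2,1]]; eigenvalues λ = 3, 5.
Eigenvectors: (1,-1) for λ=3, (2,-1) for λ=5.
From the initial condition, c_1 = 10, c_2 = -5.
x_1(ln 4) = (10)(4^3)(1) + (-5)(4^5)(2) = -9600.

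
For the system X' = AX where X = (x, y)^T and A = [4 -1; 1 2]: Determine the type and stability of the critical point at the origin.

unstable improper node

A = [[4,-1],[1,2]]; det(A-λI) = λ^2 - 6λ + 9.
repeated λ = 3 with a single eigenvector.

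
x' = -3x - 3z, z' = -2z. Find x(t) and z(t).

x(t) = K_1e^(-3t) - 3K_2e^(-2t), z(t) = K_2e^(-2t)

Coefficient matrix A = [[-3, -3], [0, -2]].
Characteristic polynomial det(A - λI) = λ^2 + 5λ + 6 = 0.
Eigenvalues λ = -3, -2.
For λ=-3: (A-λI) row 1 is [0, -3], so an eigenvector is (1, 0).
For λ=-2: (A-λI) row 1 is [-1, -3], so an eigenvector is (-3, 1).
General solution: K_1e^(-3t)(1,0) + K_2e^(-2t)(-3,1).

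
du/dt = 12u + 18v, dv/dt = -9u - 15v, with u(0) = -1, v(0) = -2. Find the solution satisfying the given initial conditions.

Coefficient matrix A = [[12, 18], [-9, -15]].
Characteristic polynomial det(A - λI) = λ^2 + 3λ - 18 = 0.
Eigenvalues λ = 3, -6.
For λ=3: (A-λI) row 1 is [9, 18], so an eigenvector is (2, -1).
For λ=-6: (A-λI) row 1 is [18, 18], so an eigenvector is (1, -1).
General solution: K_1e^(3t)(2,-1) + K_2e^(-6t)(1,-1).
Applying u(0)=-1, v(0)=-2 gives K_1=-3, K_2=5.

u(t) = -6e^(3t) + 5e^(-6t), v(t) = 3e^(3t) - 5e^(-6t)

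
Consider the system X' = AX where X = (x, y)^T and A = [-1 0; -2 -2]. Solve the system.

Coefficient matrix A = [[-1, 0], [-2, -2]].
Characteristic polynomial det(A - λI) = λ^2 + 3λ + 2 = 0.
Eigenvalues λ = -1, -2.
For λ=-1: (A-λI) row 2 is [-2, -1], so an eigenvector is (1, -2).
For λ=-2: (A-λI) row 1 is [1, 0], so an eigenvector is (0, 1).
General solution: c_1e^(-t)(1,-2) + c_2e^(-2t)(0,1).

x(t) = c_1e^(-t), y(t) = -2c_1e^(-t) + c_2e^(-2t)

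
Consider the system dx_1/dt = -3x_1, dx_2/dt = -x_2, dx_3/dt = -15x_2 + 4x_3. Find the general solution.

x_1(t) = C_2e^(-3t), x_2(t) = C_1e^(-t), x_3(t) = 3C_1e^(-t) + C_3e^(4t)

Coefficient matrix A = [[-3, 0, 0], [0, -1, 0], [0, -15, 4]].
det(A - λI) = 0 gives eigenvalues λ = -1, -3, 4.
For λ=-1: eigenvector (0,1,3).
For λ=-3: eigenvector (1,0,0).
For λ=4: eigenvector (0,0,1).
General solution: C_1e^(-t)(0,1,3) + C_2e^(-3t)(1,0,0) + C_3e^(4t)(0,0,1).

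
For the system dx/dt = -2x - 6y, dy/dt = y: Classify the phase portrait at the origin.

A = [[-2,-6],[0,1]]; det(A-λI) = λ^2 + λ - 2.
λ = 1, -2: opposite signs.

saddle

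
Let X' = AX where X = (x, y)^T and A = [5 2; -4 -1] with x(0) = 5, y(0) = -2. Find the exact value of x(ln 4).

500

A = [[5,2],[-4,-1]]; eigenvalues λ = 1, 3.
Eigenvectors: (1,-2) for λ=1, (1,-1) for λ=3.
From the initial condition, c_1 = -3, c_2 = 8.
x(ln 4) = (-3)(4^1)(1) + (8)(4^3)(1) = 500.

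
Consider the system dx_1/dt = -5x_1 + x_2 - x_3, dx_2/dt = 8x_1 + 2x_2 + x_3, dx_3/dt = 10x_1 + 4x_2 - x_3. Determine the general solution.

x_1(t) = -c_2e^(-3t) - c_3e^(-4t), x_2(t) = c_1e^(3t) + c_2e^(-3t) + c_3e^(-4t), x_3(t) = c_1e^(3t) + 3c_2e^(-3t) + 2c_3e^(-4t)

Coefficient matrix A = [[-5, 1, -1], [8, 2, 1], [10, 4, -1]].
det(A - λI) = 0 gives eigenvalues λ = 3, -3, -4.
For λ=3: eigenvector (0,1,1).
For λ=-3: eigenvector (-1,1,3).
For λ=-4: eigenvector (-1,1,2).
General solution: c_1e^(3t)(0,1,1) + c_2e^(-3t)(-1,1,3) + c_3e^(-4t)(-1,1,2).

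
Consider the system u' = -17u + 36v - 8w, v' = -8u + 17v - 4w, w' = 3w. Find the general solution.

Coefficient matrix A = [[-17, 36, -8], [-8, 17, -4], [0, 0, 3]].
det(A - λI) = 0 gives eigenvalues λ = -1, 1, 3.
For λ=-1: eigenvector (9,4,0).
For λ=1: eigenvector (2,1,0).
For λ=3: eigenvector (-4,-2,1).
General solution: K_1e^(-t)(9,4,0) + K_2e^(t)(2,1,0) + K_3e^(3t)(-4,-2,1).

u(t) = 9K_1e^(-t) + 2K_2e^(t) - 4K_3e^(3t), v(t) = 4K_1e^(-t) + K_2e^(t) - 2K_3e^(3t), w(t) = K_3e^(3t)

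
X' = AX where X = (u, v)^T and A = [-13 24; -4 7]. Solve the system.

u(t) = -2c_1e^(-t) - 3c_2e^(-5t), v(t) = -c_1e^(-t) - c_2e^(-5t)

Coefficient matrix A = [[-13, 24], [-4, 7]].
Characteristic polynomial det(A - λI) = λ^2 + 6λ + 5 = 0.
Eigenvalues λ = -1, -5.
For λ=-1: (A-λI) row 1 is [-12, 24], so an eigenvector is (-2, -1).
For λ=-5: (A-λI) row 1 is [-8, 24], so an eigenvector is (-3, -1).
General solution: c_1e^(-t)(-2,-1) + c_2e^(-5t)(-3,-1).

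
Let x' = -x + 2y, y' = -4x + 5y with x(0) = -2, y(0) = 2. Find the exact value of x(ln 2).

A = [[-1,2],[-4,5]]; eigenvalues λ = 3, 1.
Eigenvectors: (-1,-2) for λ=3, (-1,-1) for λ=1.
From the initial condition, c_1 = -4, c_2 = 6.
x(ln 2) = (-4)(2^3)(-1) + (6)(2^1)(-1) = 20.

20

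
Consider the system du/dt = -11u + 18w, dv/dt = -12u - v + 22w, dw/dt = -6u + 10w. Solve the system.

u(t) = -3C_1e^(t) + 2C_3e^(-2t), v(t) = -4C_1e^(t) + C_2e^(-t) + 2C_3e^(-2t), w(t) = -2C_1e^(t) + C_3e^(-2t)

Coefficient matrix A = [[-11, 0, 18], [-12, -1, 22], [-6, 0, 10]].
det(A - λI) = 0 gives eigenvalues λ = 1, -1, -2.
For λ=1: eigenvector (-3,-4,-2).
For λ=-1: eigenvector (0,1,0).
For λ=-2: eigenvector (2,2,1).
General solution: C_1e^(t)(-3,-4,-2) + C_2e^(-t)(0,1,0) + C_3e^(-2t)(2,2,1).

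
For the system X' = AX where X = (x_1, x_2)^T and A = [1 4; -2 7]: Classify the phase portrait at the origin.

A = [[1,4],[-2,7]]; det(A-λI) = λ^2 - 8λ + 15.
λ = 5, 3: both positive.

unstable node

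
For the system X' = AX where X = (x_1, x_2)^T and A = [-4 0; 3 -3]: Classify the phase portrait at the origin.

A = [[-4,0],[3,-3]]; det(A-λI) = λ^2 + 7λ + 12.
λ = -3, -4: both negative.

stable node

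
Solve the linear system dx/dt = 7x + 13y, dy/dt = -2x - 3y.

x(t) = 2C_1e^(2t)sin(t) + 3C_1e^(2t)cos(t) + 3C_2e^(2t)sin(t) - 2C_2e^(2t)cos(t), y(t) = -C_1e^(2t)sin(t) - C_1e^(2t)cos(t) - C_2e^(2t)sin(t) + C_2e^(2t)cos(t)

Coefficient matrix A = [[7, 13], [-2, -3]].
Characteristic polynomial det(A - λI) = λ^2 - 4λ + 5 = 0.
Eigenvalues λ = 2 ± i (complex conjugate pair).
For λ=2+i: an eigenvector is (3,-1) - i(2,-1) = (3 - 2i, -1 + i).
A real fundamental pair from Re and Im of e^((2+i)t)v: X_1 = e^(2t)(cos(t)·(3,-1) + sin(t)·(2,-1)), X_2 = e^(2t)(sin(t)·(3,-1) - cos(t)·(2,-1)).
General solution: C_1X_1 + C_2X_2.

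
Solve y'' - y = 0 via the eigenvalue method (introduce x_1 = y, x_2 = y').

y(t) = C_1e^(-t) + C_2e^(t)

Let x_1 = y, x_2 = y'. Then x_1' = x_2 and x_2' = x_1.
A = [[0,1],[1,0]]; det(A-λI) = λ^2 - 1.
Eigenvalues λ = -1, 1 with eigenvectors (1,-1), (1,1).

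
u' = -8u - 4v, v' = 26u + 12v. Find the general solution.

Coefficient matrix A = [[-8, -4], [26, 12]].
Characteristic polynomial det(A - λI) = λ^2 - 4λ + 8 = 0.
Eigenvalues λ = 2 ± 2i (complex conjugate pair).
For λ=2+2i: an eigenvector is (1,-2) - i(-1,3) = (1 + i, -2 - 3i).
A real fundamental pair from Re and Im of e^((2+2i)t)v: X_1 = e^(2t)(cos(2t)·(1,-2) + sin(2t)·(-1,3)), X_2 = e^(2t)(sin(2t)·(1,-2) - cos(2t)·(-1,3)).
General solution: C_1X_1 + C_2X_2.

u(t) = -C_1e^(2t)sin(2t) + C_1e^(2t)cos(2t) + C_2e^(2t)sin(2t) + C_2e^(2t)cos(2t), v(t) = 3C_1e^(2t)sin(2t) - 2C_1e^(2t)cos(2t) - 2C_2e^(2t)sin(2t) - 3C_2e^(2t)cos(2t)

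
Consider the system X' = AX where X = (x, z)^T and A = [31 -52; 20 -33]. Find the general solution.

Coefficient matrix A = [[31, -52], [20, -33]].
Characteristic polynomial det(A - λI) = λ^2 + 2λ + 17 = 0.
Eigenvalues λ = -1 ± 4i (complex conjugate pair).
For λ=-1+4i: an eigenvector is (2,1) - i(3,2) = (2 - 3i, 1 - 2i).
A real fundamental pair from Re and Im of e^((-1+4i)t)v: X_1 = e^(-t)(cos(4t)·(2,1) + sin(4t)·(3,2)), X_2 = e^(-t)(sin(4t)·(2,1) - cos(4t)·(3,2)).
General solution: K_1X_1 + K_2X_2.

x(t) = 3K_1e^(-t)sin(4t) + 2K_1e^(-t)cos(4t) + 2K_2e^(-t)sin(4t) - 3K_2e^(-t)cos(4t), z(t) = 2K_1e^(-t)sin(4t) + K_1e^(-t)cos(4t) + K_2e^(-t)sin(4t) - 2K_2e^(-t)cos(4t)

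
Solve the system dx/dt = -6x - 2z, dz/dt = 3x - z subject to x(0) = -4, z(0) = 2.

x(t) = 4e^(-3t) - 8e^(-4t), z(t) = -6e^(-3t) + 8e^(-4t)

Coefficient matrix A = [[-6, -2], [3, -1]].
Characteristic polynomial det(A - λI) = λ^2 + 7λ + 12 = 0.
Eigenvalues λ = -3, -4.
For λ=-3: (A-λI) row 1 is [-3, -2], so an eigenvector is (2, -3).
For λ=-4: (A-λI) row 1 is [-2, -2], so an eigenvector is (1, -1).
General solution: K_1e^(-3t)(2,-3) + K_2e^(-4t)(1,-1).
Applying x(0)=-4, z(0)=2 gives K_1=2, K_2=-8.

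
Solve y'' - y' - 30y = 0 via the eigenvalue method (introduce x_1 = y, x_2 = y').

y(t) = C_1e^(6t) + C_2e^(-5t)

Let x_1 = y, x_2 = y'. Then x_1' = x_2 and x_2' = 30x_1 + x_2.
A = [[0,1],[30,1]]; det(A-λI) = λ^2 - λ - 30.
Eigenvalues λ = 6, -5 with eigenvectors (1,6), (1,-5).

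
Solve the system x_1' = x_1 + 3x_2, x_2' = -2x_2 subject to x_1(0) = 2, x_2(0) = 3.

x_1(t) = 5e^(t) - 3e^(-2t), x_2(t) = 3e^(-2t)

Coefficient matrix A = [[1, 3], [0, -2]].
Characteristic polynomial det(A - λI) = λ^2 + λ - 2 = 0.
Eigenvalues λ = -2, 1.
For λ=-2: (A-λI) row 1 is [3, 3], so an eigenvector is (-1, 1).
For λ=1: (A-λI) row 1 is [0, 3], so an eigenvector is (1, 0).
General solution: c_1e^(-2t)(-1,1) + c_2e^(t)(1,0).
Applying x_1(0)=2, x_2(0)=3 gives c_1=3, c_2=5.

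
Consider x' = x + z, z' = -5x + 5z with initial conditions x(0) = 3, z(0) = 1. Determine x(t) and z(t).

Coefficient matrix A = [[1, 1], [-5, 5]].
Characteristic polynomial det(A - λI) = λ^2 - 6λ + 10 = 0.
Eigenvalues λ = 3 ± i (complex conjugate pair).
For λ=3+i: an eigenvector is (1,2) - i(0,-1) = (1, 2 + i).
A real fundamental pair from Re and Im of e^((3+i)t)v: X_1 = e^(3t)(cos(t)·(1,2) + sin(t)·(0,-1)), X_2 = e^(3t)(sin(t)·(1,2) - cos(t)·(0,-1)).
General solution: C_1X_1 + C_2X_2.
Applying x(0)=3, z(0)=1 gives C_1=3, C_2=-5.

x(t) = -5e^(3t)sin(t) + 3e^(3t)cos(t), z(t) = -13e^(3t)sin(t) + e^(3t)cos(t)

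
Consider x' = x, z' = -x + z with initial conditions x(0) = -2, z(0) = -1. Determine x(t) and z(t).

Coefficient matrix A = [[1, 0], [-1, 1]].
Characteristic polynomial det(A - λI) = λ^2 - 2λ + 1 = 0.
Single eigenvalue λ = 1 with algebraic multiplicity 2.
Eigenvector v = (0,-1); generalized eigenvector w with (A-λI)w=v is (1,-2).
General solution: e^(t)[K_1·v + K_2·(t·v + w)].
Applying x(0)=-2, z(0)=-1 gives K_1=5, K_2=-2.

x(t) = -2e^(t), z(t) = 2te^(t) - e^(t)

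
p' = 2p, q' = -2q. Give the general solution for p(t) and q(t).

p(t) = -c_2e^(2t), q(t) = c_1e^(-2t)

Coefficient matrix A = [[2, 0], [0, -2]].
Characteristic polynomial det(A - λI) = λ^2 - 4 = 0.
Eigenvalues λ = -2, 2.
For λ=-2: (A-λI) row 1 is [4, 0], so an eigenvector is (0, 1).
For λ=2: (A-λI) row 2 is [0, -4], so an eigenvector is (-1, 0).
General solution: c_1e^(-2t)(0,1) + c_2e^(2t)(-1,0).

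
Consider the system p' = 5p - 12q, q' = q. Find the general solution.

p(t) = -3K_1e^(t) - K_2e^(5t), q(t) = -K_1e^(t)

Coefficient matrix A = [[5, -12], [0, 1]].
Characteristic polynomial det(A - λI) = λ^2 - 6λ + 5 = 0.
Eigenvalues λ = 1, 5.
For λ=1: (A-λI) row 1 is [4, -12], so an eigenvector is (-3, -1).
For λ=5: (A-λI) row 1 is [0, -12], so an eigenvector is (-1, 0).
General solution: K_1e^(t)(-3,-1) + K_2e^(5t)(-1,0).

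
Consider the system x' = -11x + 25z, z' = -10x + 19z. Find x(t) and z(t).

Coefficient matrix A = [[-11, 25], [-10, 19]].
Characteristic polynomial det(A - λI) = λ^2 - 8λ + 41 = 0.
Eigenvalues λ = 4 ± 5i (complex conjugate pair).
For λ=4+5i: an eigenvector is (2,1) - i(-1,-1) = (2 + i, 1 + i).
A real fundamental pair from Re and Im of e^((4+5i)t)v: X_1 = e^(4t)(cos(5t)·(2,1) + sin(5t)·(-1,-1)), X_2 = e^(4t)(sin(5t)·(2,1) - cos(5t)·(-1,-1)).
General solution: c_1X_1 + c_2X_2.

x(t) = -c_1e^(4t)sin(5t) + 2c_1e^(4t)cos(5t) + 2c_2e^(4t)sin(5t) + c_2e^(4t)cos(5t), z(t) = -c_1e^(4t)sin(5t) + c_1e^(4t)cos(5t) + c_2e^(4t)sin(5t) + c_2e^(4t)cos(5t)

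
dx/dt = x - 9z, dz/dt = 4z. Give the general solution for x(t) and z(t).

x(t) = 3c_1e^(4t) - c_2e^(t), z(t) = -c_1e^(4t)

Coefficient matrix A = [[1, -9], [0, 4]].
Characteristic polynomial det(A - λI) = λ^2 - 5λ + 4 = 0.
Eigenvalues λ = 4, 1.
For λ=4: (A-λI) row 1 is [-3, -9], so an eigenvector is (3, -1).
For λ=1: (A-λI) row 1 is [0, -9], so an eigenvector is (-1, 0).
General solution: c_1e^(4t)(3,-1) + c_2e^(t)(-1,0).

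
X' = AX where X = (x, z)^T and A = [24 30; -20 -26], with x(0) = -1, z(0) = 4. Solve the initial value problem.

Coefficient matrix A = [[24, 30], [-20, -26]].
Characteristic polynomial det(A - λI) = λ^2 + 2λ - 24 = 0.
Eigenvalues λ = 4, -6.
For λ=4: (A-λI) row 1 is [20, 30], so an eigenvector is (3, -2).
For λ=-6: (A-λI) row 1 is [30, 30], so an eigenvector is (-1, 1).
General solution: C_1e^(4t)(3,-2) + C_2e^(-6t)(-1,1).
Applying x(0)=-1, z(0)=4 gives C_1=3, C_2=10.

x(t) = 9e^(4t) - 10e^(-6t), z(t) = -6e^(4t) + 10e^(-6t)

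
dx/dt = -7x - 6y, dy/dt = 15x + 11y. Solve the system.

Coefficient matrix A = [[-7, -6], [15, 11]].
Characteristic polynomial det(A - λI) = λ^2 - 4λ + 13 = 0.
Eigenvalues λ = 2 ± 3i (complex conjugate pair).
For λ=2+3i: an eigenvector is (-1,2) - i(-1,1) = (-1 + i, 2 - i).
A real fundamental pair from Re and Im of e^((2+3i)t)v: X_1 = e^(2t)(cos(3t)·(-1,2) + sin(3t)·(-1,1)), X_2 = e^(2t)(sin(3t)·(-1,2) - cos(3t)·(-1,1)).
General solution: C_1X_1 + C_2X_2.

x(t) = -C_1e^(2t)sin(3t) - C_1e^(2t)cos(3t) - C_2e^(2t)sin(3t) + C_2e^(2t)cos(3t), y(t) = C_1e^(2t)sin(3t) + 2C_1e^(2t)cos(3t) + 2C_2e^(2t)sin(3t) - C_2e^(2t)cos(3t)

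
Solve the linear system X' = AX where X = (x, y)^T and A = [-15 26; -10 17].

x(t) = 2c_1e^(t)sin(2t) + 3c_1e^(t)cos(2t) + 3c_2e^(t)sin(2t) - 2c_2e^(t)cos(2t), y(t) = c_1e^(t)sin(2t) + 2c_1e^(t)cos(2t) + 2c_2e^(t)sin(2t) - c_2e^(t)cos(2t)

Coefficient matrix A = [[-15, 26], [-10, 17]].
Characteristic polynomial det(A - λI) = λ^2 - 2λ + 5 = 0.
Eigenvalues λ = 1 ± 2i (complex conjugate pair).
For λ=1+2i: an eigenvector is (3,2) - i(2,1) = (3 - 2i, 2 - i).
A real fundamental pair from Re and Im of e^((1+2i)t)v: X_1 = e^(t)(cos(2t)·(3,2) + sin(2t)·(2,1)), X_2 = e^(t)(sin(2t)·(3,2) - cos(2t)·(2,1)).
General solution: c_1X_1 + c_2X_2.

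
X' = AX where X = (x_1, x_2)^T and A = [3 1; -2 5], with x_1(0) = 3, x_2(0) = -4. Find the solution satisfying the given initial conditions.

Coefficient matrix A = [[3, 1], [-2, 5]].
Characteristic polynomial det(A - λI) = λ^2 - 8λ + 17 = 0.
Eigenvalues λ = 4 ± i (complex conjugate pair).
For λ=4+i: an eigenvector is (-1,-1) - i(0,1) = (-1, -1 - i).
A real fundamental pair from Re and Im of e^((4+i)t)v: X_1 = e^(4t)(cos(t)·(-1,-1) + sin(t)·(0,1)), X_2 = e^(4t)(sin(t)·(-1,-1) - cos(t)·(0,1)).
General solution: c_1X_1 + c_2X_2.
Applying x_1(0)=3, x_2(0)=-4 gives c_1=-3, c_2=7.

x_1(t) = -7e^(4t)sin(t) + 3e^(4t)cos(t), x_2(t) = -10e^(4t)sin(t) - 4e^(4t)cos(t)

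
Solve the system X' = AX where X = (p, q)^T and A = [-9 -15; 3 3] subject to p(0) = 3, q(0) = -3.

p(t) = 9e^(-3t)sin(3t) + 3e^(-3t)cos(3t), q(t) = -3e^(-3t)sin(3t) - 3e^(-3t)cos(3t)

Coefficient matrix A = [[-9, -15], [3, 3]].
Characteristic polynomial det(A - λI) = λ^2 + 6λ + 18 = 0.
Eigenvalues λ = -3 ± 3i (complex conjugate pair).
For λ=-3+3i: an eigenvector is (-1,0) - i(2,-1) = (-1 - 2i, 0 + i).
A real fundamental pair from Re and Im of e^((-3+3i)t)v: X_1 = e^(-3t)(cos(3t)·(-1,0) + sin(3t)·(2,-1)), X_2 = e^(-3t)(sin(3t)·(-1,0) - cos(3t)·(2,-1)).
General solution: c_1X_1 + c_2X_2.
Applying p(0)=3, q(0)=-3 gives c_1=3, c_2=-3.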